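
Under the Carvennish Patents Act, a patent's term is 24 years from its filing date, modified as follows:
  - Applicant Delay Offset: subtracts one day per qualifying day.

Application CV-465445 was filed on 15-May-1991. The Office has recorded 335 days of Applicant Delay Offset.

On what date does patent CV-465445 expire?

2014-06-14

Base term: filing date + 24 years → 15 May 2015.
Applicant Delay Offset: −335 days → 14 June 2014.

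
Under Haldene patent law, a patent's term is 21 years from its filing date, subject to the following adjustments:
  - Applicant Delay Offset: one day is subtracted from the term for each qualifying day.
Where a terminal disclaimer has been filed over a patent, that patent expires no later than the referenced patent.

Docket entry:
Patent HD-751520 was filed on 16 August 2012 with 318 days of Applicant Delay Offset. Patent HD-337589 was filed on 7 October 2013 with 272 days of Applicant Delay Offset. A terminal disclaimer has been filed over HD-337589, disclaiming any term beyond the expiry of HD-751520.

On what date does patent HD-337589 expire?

2032-10-02

Natural term of HD-337589:
  Base: filing + 21 years → 7 October 2034.
  Applicant Delay Offset: −272 days → 8 January 2034.
Expiry of referenced patent HD-751520:
  Base: filing + 21 years → 16 August 2033.
  Applicant Delay Offset: −318 days → 2 October 2032.
Terminal disclaimer: HD-337589 expires on the earlier of 8 January 2034 and 2 October 2032.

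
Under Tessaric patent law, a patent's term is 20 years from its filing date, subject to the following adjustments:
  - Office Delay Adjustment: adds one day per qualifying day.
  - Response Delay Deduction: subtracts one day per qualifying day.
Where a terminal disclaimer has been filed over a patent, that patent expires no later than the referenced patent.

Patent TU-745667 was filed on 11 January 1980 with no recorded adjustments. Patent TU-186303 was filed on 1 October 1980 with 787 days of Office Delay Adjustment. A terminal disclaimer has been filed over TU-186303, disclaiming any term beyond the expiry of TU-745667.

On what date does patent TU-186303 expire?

Natural term of TU-186303:
  Base: filing + 20 years → 1 October 2000.
  Office Delay Adjustment: +787 days → 27 November 2002.
Expiry of referenced patent TU-745667:
  Base: filing + 20 years → 11 January 2000.
Terminal disclaimer: TU-186303 expires on the earlier of 27 November 2002 and 11 January 2000.

2000-01-11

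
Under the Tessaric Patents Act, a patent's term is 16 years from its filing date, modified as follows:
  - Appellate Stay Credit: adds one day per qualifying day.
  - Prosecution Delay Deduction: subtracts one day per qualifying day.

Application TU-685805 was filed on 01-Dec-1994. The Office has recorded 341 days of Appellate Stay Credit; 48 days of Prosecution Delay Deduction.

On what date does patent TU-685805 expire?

Base term: filing date + 16 years → 1 December 2010.
Appellate Stay Credit: +341 days → 7 November 2011.
Prosecution Delay Deduction: −48 days → 20 September 2011.

September 20, 2011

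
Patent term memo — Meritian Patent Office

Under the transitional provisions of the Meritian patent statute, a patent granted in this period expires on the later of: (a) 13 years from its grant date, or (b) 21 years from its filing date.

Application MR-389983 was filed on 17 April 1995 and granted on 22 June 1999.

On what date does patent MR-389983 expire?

(a) grant + 13 years → 22 June 2012.
(b) filing + 21 years → 17 April 2016.
Later of the two: 17 April 2016.

April 17, 2016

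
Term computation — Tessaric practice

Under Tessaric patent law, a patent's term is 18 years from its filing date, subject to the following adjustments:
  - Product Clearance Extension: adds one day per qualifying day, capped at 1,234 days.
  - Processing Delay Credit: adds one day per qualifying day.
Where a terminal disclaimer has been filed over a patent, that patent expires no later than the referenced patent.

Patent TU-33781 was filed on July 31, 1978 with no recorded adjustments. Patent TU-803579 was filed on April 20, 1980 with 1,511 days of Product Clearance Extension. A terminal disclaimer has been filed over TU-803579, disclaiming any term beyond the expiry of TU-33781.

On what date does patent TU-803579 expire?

July 31, 1996

Natural term of TU-803579:
  Base: filing + 18 years → 20 April 1998.
  Product Clearance Extension: 1511 days claimed exceeds the 1234-day cap, so +1234 days → 5 September 2001.
Expiry of referenced patent TU-33781:
  Base: filing + 18 years → 31 July 1996.
Terminal disclaimer: TU-803579 expires on the earlier of 5 September 2001 and 31 July 1996.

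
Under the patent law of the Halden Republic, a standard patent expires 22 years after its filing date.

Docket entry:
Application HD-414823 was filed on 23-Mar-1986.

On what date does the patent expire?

Filing date + 22 years → 23 March 2008.

March 23, 2008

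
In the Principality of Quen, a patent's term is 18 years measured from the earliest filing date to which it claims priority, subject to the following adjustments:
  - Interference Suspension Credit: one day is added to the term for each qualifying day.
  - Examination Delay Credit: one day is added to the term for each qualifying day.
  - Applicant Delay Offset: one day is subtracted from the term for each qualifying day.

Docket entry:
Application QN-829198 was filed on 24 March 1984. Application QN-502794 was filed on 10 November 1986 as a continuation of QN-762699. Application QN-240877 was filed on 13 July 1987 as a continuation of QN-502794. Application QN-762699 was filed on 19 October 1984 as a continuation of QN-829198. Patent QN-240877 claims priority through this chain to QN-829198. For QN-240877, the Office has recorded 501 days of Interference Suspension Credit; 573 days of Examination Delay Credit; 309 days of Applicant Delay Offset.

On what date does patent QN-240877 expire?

2004-04-27

Earliest priority filing: 24 March 1984.
Base term: 24 March 1984 + 18 years → 24 March 2002.
Interference Suspension Credit: +501 days → 7 August 2003.
Examination Delay Credit: +573 days → 2 March 2005.
Applicant Delay Offset: −309 days → 27 April 2004.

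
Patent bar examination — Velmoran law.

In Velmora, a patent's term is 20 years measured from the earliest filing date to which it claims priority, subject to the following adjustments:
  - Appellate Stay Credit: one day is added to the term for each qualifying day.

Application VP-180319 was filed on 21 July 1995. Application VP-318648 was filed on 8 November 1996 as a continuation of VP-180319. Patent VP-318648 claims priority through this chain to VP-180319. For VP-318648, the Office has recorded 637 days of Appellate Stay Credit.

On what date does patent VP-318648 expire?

2017-04-18

Earliest priority filing: 21 July 1995.
Base term: 21 July 1995 + 20 years → 21 July 2015.
Appellate Stay Credit: +637 days → 18 April 2017.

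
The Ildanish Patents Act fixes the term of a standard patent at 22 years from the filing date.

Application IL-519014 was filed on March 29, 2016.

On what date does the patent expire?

2038-03-29

Filing date + 22 years → 29 March 2038.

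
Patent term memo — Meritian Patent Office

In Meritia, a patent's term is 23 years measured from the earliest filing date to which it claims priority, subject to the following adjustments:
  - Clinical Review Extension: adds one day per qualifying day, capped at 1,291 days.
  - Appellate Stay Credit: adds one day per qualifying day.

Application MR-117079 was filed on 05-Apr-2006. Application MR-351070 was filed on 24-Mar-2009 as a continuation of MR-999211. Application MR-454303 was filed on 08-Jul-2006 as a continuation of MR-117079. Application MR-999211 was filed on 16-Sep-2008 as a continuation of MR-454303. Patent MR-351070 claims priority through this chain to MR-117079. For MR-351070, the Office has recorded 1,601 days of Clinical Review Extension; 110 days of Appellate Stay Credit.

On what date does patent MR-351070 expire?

Earliest priority filing: 5 April 2006.
Base term: 5 April 2006 + 23 years → 5 April 2029.
Clinical Review Extension: 1601 days claimed exceeds the 1291-day cap, so +1291 days → 17 October 2032.
Appellate Stay Credit: +110 days → 4 February 2033.

2033-02-04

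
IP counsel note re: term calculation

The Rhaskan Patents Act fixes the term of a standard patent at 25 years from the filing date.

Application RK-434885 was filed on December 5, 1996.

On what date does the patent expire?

2021-12-05

Filing date + 25 years → 5 December 2021.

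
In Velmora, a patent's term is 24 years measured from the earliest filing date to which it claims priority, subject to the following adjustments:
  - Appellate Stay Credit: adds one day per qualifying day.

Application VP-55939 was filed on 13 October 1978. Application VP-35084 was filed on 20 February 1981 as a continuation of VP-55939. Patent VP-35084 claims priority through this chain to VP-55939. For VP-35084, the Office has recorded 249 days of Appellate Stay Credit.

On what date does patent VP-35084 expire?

Earliest priority filing: 13 October 1978.
Base term: 13 October 1978 + 24 years → 13 October 2002.
Appellate Stay Credit: +249 days → 19 June 2003.

June 19, 2003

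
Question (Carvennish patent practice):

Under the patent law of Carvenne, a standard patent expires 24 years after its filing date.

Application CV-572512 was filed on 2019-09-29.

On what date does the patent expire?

2043-09-29

Filing date + 24 years → 29 September 2043.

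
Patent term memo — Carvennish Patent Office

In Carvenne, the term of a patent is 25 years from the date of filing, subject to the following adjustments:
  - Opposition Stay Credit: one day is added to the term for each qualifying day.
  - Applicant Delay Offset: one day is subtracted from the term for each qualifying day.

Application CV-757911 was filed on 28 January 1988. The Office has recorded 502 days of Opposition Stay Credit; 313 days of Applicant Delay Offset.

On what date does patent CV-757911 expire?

Base term: filing date + 25 years → 28 January 2013.
Opposition Stay Credit: +502 days → 14 June 2014.
Applicant Delay Offset: −313 days → 5 August 2013.

2013-08-05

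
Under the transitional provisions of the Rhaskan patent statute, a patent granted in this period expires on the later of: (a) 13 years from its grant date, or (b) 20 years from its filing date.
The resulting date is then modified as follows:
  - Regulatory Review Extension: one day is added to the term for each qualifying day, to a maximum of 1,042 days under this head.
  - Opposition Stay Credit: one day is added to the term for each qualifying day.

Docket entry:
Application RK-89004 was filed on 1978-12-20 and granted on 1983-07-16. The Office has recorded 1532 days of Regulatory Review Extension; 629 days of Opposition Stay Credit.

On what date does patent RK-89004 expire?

July 18, 2003

(a) grant + 13 years → 16 July 1996.
(b) filing + 20 years → 20 December 1998.
Later of the two: 20 December 1998.
Regulatory Review Extension: 1532 days claimed exceeds the 1042-day cap, so +1042 days → 27 October 2001.
Opposition Stay Credit: +629 days → 18 July 2003.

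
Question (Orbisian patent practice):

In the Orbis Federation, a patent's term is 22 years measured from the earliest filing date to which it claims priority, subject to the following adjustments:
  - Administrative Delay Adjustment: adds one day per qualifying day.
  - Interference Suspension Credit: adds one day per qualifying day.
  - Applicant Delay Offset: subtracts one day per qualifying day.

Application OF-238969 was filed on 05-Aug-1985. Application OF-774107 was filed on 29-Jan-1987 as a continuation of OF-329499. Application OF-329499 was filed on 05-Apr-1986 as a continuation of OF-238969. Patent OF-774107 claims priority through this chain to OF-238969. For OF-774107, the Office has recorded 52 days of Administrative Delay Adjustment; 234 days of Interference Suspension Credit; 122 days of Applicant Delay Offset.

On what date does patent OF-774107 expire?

Earliest priority filing: 5 August 1985.
Base term: 5 August 1985 + 22 years → 5 August 2007.
Administrative Delay Adjustment: +52 days → 26 September 2007.
Interference Suspension Credit: +234 days → 17 May 2008.
Applicant Delay Offset: −122 days → 16 January 2008.

2008-01-16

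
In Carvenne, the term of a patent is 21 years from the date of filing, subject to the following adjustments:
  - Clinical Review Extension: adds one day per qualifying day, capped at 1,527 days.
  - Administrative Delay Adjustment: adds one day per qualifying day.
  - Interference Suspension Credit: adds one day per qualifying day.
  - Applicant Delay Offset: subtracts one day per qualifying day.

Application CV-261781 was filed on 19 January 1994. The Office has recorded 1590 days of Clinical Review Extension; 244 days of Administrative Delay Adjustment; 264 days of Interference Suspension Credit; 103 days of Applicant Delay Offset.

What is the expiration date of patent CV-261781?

May 4, 2020

Base term: filing date + 21 years → 19 January 2015.
Clinical Review Extension: 1590 days claimed exceeds the 1527-day cap, so +1527 days → 26 March 2019.
Administrative Delay Adjustment: +244 days → 25 November 2019.
Interference Suspension Credit: +264 days → 15 August 2020.
Applicant Delay Offset: −103 days → 4 May 2020.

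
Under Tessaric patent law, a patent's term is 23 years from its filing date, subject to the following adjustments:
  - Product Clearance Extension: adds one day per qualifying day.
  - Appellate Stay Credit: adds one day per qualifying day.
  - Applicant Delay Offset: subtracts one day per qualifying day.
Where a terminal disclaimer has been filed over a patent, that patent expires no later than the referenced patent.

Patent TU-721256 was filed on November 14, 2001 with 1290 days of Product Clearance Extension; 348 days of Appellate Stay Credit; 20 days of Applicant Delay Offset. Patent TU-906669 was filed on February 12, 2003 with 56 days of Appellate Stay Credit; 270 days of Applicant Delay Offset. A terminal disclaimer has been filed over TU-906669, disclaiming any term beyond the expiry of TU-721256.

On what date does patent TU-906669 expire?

2025-07-13

Natural term of TU-906669:
  Base: filing + 23 years → 12 February 2026.
  Appellate Stay Credit: +56 days → 9 April 2026.
  Applicant Delay Offset: −270 days → 13 July 2025.
Expiry of referenced patent TU-721256:
  Base: filing + 23 years → 14 November 2024.
  Product Clearance Extension: +1290 days → 27 May 2028.
  Appellate Stay Credit: +348 days → 10 May 2029.
  Applicant Delay Offset: −20 days → 20 April 2029.
Terminal disclaimer: TU-906669 expires on the earlier of 13 July 2025 and 20 April 2029.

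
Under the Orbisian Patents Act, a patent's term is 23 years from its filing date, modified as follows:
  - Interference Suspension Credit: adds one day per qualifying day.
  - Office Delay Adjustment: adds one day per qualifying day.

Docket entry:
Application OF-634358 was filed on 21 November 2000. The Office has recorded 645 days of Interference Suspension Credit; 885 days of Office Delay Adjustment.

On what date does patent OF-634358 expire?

Base term: filing date + 23 years → 21 November 2023.
Interference Suspension Credit: +645 days → 27 August 2025.
Office Delay Adjustment: +885 days → 29 January 2028.

January 29, 2028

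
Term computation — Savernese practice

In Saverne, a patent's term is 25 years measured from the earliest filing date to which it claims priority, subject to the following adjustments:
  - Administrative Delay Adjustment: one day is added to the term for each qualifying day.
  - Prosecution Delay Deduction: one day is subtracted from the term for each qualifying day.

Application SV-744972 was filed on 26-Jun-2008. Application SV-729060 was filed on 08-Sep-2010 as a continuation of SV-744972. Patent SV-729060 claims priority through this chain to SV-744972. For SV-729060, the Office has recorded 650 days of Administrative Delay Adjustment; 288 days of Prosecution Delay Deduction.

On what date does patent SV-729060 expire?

Earliest priority filing: 26 June 2008.
Base term: 26 June 2008 + 25 years → 26 June 2033.
Administrative Delay Adjustment: +650 days → 7 April 2035.
Prosecution Delay Deduction: −288 days → 23 June 2034.

2034-06-23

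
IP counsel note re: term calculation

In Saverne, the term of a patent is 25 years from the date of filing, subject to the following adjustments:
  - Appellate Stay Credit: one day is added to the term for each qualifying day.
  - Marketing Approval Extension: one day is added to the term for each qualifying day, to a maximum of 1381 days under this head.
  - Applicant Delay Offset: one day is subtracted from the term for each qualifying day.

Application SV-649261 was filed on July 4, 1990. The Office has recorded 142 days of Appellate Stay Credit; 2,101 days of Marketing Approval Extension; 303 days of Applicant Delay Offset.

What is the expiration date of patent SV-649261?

Base term: filing date + 25 years → 4 July 2015.
Appellate Stay Credit: +142 days → 23 November 2015.
Marketing Approval Extension: 2101 days claimed exceeds the 1381-day cap, so +1381 days → 4 September 2019.
Applicant Delay Offset: −303 days → 5 November 2018.

2018-11-05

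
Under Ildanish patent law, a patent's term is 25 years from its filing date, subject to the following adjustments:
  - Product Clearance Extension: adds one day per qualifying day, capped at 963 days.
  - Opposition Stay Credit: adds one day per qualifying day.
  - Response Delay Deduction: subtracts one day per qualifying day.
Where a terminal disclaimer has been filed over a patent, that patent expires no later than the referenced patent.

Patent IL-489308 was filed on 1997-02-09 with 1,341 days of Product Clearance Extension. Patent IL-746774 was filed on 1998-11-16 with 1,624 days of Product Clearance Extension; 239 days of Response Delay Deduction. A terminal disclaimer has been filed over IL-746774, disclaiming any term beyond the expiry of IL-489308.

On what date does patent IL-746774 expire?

2024-09-29

Natural term of IL-746774:
  Base: filing + 25 years → 16 November 2023.
  Product Clearance Extension: 1624 days claimed exceeds the 963-day cap, so +963 days → 6 July 2026.
  Response Delay Deduction: −239 days → 9 November 2025.
Expiry of referenced patent IL-489308:
  Base: filing + 25 years → 9 February 2022.
  Product Clearance Extension: 1341 days claimed exceeds the 963-day cap, so +963 days → 29 September 2024.
Terminal disclaimer: IL-746774 expires on the earlier of 9 November 2025 and 29 September 2024.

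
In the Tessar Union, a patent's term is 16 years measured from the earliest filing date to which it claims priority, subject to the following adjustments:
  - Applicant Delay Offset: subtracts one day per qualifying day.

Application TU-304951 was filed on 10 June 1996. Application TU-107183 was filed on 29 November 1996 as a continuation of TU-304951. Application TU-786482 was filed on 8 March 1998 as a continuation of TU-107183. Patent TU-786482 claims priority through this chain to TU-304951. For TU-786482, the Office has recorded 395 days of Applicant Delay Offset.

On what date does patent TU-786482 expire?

May 12, 2011

Earliest priority filing: 10 June 1996.
Base term: 10 June 1996 + 16 years → 10 June 2012.
Applicant Delay Offset: −395 days → 12 May 2011.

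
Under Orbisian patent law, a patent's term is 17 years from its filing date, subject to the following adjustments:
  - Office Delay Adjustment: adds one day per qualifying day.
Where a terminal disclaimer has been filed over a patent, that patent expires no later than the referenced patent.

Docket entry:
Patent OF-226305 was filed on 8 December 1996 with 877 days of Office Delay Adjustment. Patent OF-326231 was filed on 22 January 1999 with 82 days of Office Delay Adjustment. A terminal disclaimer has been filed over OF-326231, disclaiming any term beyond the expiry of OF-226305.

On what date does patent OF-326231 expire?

Natural term of OF-326231:
  Base: filing + 17 years → 22 January 2016.
  Office Delay Adjustment: +82 days → 13 April 2016.
Expiry of referenced patent OF-226305:
  Base: filing + 17 years → 8 December 2013.
  Office Delay Adjustment: +877 days → 3 May 2016.
Terminal disclaimer: OF-326231 expires on the earlier of 13 April 2016 and 3 May 2016.

April 13, 2016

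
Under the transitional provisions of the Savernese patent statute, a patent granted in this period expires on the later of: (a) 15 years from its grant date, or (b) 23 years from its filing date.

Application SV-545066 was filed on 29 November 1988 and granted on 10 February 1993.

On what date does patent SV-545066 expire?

November 29, 2011

(a) grant + 15 years → 10 February 2008.
(b) filing + 23 years → 29 November 2011.
Later of the two: 29 November 2011.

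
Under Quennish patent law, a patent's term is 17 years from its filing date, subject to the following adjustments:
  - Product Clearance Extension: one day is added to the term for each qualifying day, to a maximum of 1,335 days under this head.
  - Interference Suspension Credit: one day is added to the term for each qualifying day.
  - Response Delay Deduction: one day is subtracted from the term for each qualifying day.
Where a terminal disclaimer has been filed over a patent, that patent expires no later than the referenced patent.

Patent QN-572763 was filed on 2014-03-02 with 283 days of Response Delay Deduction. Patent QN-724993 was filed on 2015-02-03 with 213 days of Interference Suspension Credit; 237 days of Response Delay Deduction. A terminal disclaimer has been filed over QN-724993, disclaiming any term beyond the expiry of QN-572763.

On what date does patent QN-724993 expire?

Natural term of QN-724993:
  Base: filing + 17 years → 3 February 2032.
  Interference Suspension Credit: +213 days → 3 September 2032.
  Response Delay Deduction: −237 days → 10 January 2032.
Expiry of referenced patent QN-572763:
  Base: filing + 17 years → 2 March 2031.
  Response Delay Deduction: −283 days → 23 May 2030.
Terminal disclaimer: QN-724993 expires on the earlier of 10 January 2032 and 23 May 2030.

2030-05-23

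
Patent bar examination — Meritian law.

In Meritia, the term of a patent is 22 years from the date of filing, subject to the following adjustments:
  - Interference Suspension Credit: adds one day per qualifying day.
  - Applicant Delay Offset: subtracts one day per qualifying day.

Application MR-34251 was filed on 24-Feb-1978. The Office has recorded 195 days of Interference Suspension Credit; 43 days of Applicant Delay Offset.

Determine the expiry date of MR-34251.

Base term: filing date + 22 years → 24 February 2000.
Interference Suspension Credit: +195 days → 6 September 2000.
Applicant Delay Offset: −43 days → 25 July 2000.

2000-07-25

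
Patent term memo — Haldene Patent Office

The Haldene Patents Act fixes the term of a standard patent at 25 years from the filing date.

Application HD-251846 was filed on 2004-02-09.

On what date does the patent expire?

2029-02-09

Filing date + 25 years → 9 February 2029.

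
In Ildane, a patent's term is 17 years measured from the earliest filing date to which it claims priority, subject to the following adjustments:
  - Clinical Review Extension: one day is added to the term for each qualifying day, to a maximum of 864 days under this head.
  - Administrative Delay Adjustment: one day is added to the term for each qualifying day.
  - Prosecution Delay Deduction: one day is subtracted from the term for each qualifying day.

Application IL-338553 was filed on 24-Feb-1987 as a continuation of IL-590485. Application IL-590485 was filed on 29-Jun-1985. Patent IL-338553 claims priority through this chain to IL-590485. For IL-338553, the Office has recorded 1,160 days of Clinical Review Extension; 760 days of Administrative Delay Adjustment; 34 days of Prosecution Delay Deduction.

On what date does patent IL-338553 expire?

2006-11-05

Earliest priority filing: 29 June 1985.
Base term: 29 June 1985 + 17 years → 29 June 2002.
Clinical Review Extension: 1160 days claimed exceeds the 864-day cap, so +864 days → 9 November 2004.
Administrative Delay Adjustment: +760 days → 9 December 2006.
Prosecution Delay Deduction: −34 days → 5 November 2006.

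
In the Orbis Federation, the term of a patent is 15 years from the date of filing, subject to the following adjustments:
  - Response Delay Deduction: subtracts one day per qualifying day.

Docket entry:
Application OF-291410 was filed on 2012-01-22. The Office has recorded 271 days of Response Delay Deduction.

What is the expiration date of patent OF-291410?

Base term: filing date + 15 years → 22 January 2027.
Response Delay Deduction: −271 days → 26 April 2026.

2026-04-26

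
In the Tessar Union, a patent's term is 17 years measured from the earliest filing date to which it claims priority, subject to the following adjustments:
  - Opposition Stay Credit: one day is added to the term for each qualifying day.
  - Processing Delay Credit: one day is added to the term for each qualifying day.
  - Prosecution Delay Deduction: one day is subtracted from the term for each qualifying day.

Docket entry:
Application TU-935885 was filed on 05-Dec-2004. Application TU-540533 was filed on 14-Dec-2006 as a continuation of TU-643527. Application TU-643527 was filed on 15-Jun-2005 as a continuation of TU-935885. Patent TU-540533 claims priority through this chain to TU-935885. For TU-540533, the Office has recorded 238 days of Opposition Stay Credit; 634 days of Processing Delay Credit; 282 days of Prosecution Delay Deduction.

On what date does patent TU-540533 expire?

Earliest priority filing: 5 December 2004.
Base term: 5 December 2004 + 17 years → 5 December 2021.
Opposition Stay Credit: +238 days → 31 July 2022.
Processing Delay Credit: +634 days → 25 April 2024.
Prosecution Delay Deduction: −282 days → 18 July 2023.

July 18, 2023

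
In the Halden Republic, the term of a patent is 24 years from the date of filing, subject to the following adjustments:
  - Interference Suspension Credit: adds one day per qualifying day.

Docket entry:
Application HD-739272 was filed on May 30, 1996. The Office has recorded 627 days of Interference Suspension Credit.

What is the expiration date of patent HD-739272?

February 16, 2022

Base term: filing date + 24 years → 30 May 2020.
Interference Suspension Credit: +627 days → 16 February 2022.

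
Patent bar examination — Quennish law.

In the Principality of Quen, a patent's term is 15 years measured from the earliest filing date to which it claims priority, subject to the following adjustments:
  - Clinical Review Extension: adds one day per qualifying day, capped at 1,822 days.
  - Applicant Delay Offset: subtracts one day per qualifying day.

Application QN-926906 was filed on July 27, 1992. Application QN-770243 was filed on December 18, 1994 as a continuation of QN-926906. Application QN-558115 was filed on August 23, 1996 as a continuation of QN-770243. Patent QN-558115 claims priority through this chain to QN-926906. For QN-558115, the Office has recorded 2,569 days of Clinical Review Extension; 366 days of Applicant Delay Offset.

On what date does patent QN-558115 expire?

July 22, 2011

Earliest priority filing: 27 July 1992.
Base term: 27 July 1992 + 15 years → 27 July 2007.
Clinical Review Extension: 2569 days claimed exceeds the 1822-day cap, so +1822 days → 22 July 2012.
Applicant Delay Offset: −366 days → 22 July 2011.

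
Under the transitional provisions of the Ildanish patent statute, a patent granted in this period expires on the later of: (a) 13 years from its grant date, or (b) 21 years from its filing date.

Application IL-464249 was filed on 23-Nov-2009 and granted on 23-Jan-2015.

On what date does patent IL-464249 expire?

(a) grant + 13 years → 23 January 2028.
(b) filing + 21 years → 23 November 2030.
Later of the two: 23 November 2030.

November 23, 2030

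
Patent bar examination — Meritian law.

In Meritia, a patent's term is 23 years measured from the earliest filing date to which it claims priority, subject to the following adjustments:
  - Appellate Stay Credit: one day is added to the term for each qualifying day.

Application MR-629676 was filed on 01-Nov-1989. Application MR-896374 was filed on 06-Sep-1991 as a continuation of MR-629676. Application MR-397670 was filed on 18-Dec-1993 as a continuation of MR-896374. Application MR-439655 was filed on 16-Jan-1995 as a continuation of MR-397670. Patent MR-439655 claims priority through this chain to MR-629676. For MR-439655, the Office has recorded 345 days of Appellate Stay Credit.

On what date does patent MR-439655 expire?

Earliest priority filing: 1 November 1989.
Base term: 1 November 1989 + 23 years → 1 November 2012.
Appellate Stay Credit: +345 days → 12 October 2013.

October 12, 2013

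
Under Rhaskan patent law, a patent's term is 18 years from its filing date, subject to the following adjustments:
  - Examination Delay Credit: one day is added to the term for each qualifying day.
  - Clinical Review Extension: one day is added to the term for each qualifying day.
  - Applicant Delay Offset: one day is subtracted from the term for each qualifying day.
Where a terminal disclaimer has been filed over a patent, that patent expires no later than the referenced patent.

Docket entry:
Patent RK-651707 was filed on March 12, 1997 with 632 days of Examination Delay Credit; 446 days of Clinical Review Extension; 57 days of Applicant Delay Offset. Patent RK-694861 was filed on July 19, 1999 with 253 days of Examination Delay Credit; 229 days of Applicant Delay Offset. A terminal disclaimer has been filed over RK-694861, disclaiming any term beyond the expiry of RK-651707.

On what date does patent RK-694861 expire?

2017-08-12

Natural term of RK-694861:
  Base: filing + 18 years → 19 July 2017.
  Examination Delay Credit: +253 days → 29 March 2018.
  Applicant Delay Offset: −229 days → 12 August 2017.
Expiry of referenced patent RK-651707:
  Base: filing + 18 years → 12 March 2015.
  Examination Delay Credit: +632 days → 3 December 2016.
  Clinical Review Extension: +446 days → 22 February 2018.
  Applicant Delay Offset: −57 days → 27 December 2017.
Terminal disclaimer: RK-694861 expires on the earlier of 12 August 2017 and 27 December 2017.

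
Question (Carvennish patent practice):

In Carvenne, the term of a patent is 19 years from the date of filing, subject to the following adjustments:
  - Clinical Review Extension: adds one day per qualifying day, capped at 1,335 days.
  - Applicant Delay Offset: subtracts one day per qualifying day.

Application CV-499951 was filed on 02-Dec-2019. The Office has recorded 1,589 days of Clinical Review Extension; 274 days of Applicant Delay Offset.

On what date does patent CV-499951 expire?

Base term: filing date + 19 years → 2 December 2038.
Clinical Review Extension: 1589 days claimed exceeds the 1335-day cap, so +1335 days → 29 July 2042.
Applicant Delay Offset: −274 days → 28 October 2041.

October 28, 2041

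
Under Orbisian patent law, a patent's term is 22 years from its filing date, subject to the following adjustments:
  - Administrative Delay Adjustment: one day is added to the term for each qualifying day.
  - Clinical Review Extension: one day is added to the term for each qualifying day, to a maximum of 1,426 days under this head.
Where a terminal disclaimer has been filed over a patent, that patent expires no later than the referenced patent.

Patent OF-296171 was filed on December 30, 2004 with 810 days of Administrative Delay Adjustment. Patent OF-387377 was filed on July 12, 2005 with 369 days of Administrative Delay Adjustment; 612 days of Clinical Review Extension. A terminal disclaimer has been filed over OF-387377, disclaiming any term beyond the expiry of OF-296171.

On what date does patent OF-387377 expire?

Natural term of OF-387377:
  Base: filing + 22 years → 12 July 2027.
  Administrative Delay Adjustment: +369 days → 15 July 2028.
  Clinical Review Extension: 612 days (within the 1426-day cap) → +612 days → 19 March 2030.
Expiry of referenced patent OF-296171:
  Base: filing + 22 years → 30 December 2026.
  Administrative Delay Adjustment: +810 days → 19 March 2029.
Terminal disclaimer: OF-387377 expires on the earlier of 19 March 2030 and 19 March 2029.

March 19, 2029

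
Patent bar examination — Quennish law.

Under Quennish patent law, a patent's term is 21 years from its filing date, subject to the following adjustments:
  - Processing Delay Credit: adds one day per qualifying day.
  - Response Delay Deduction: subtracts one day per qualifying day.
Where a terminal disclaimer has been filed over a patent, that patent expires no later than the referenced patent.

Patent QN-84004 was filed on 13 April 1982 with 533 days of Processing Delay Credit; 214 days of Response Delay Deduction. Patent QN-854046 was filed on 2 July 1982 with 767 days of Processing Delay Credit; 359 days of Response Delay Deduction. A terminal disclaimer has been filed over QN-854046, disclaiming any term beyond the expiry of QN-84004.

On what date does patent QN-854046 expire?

Natural term of QN-854046:
  Base: filing + 21 years → 2 July 2003.
  Processing Delay Credit: +767 days → 7 August 2005.
  Response Delay Deduction: −359 days → 13 August 2004.
Expiry of referenced patent QN-84004:
  Base: filing + 21 years → 13 April 2003.
  Processing Delay Credit: +533 days → 27 September 2004.
  Response Delay Deduction: −214 days → 26 February 2004.
Terminal disclaimer: QN-854046 expires on the earlier of 13 August 2004 and 26 February 2004.

2004-02-26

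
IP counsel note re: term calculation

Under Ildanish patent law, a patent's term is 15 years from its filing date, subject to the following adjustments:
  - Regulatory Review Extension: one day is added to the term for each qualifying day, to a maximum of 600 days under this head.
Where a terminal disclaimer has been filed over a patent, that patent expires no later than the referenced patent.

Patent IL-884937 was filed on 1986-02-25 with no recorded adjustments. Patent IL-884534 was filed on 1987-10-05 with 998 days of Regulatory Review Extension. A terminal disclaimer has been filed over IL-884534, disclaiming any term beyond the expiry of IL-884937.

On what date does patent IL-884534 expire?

February 25, 2001

Natural term of IL-884534:
  Base: filing + 15 years → 5 October 2002.
  Regulatory Review Extension: 998 days claimed exceeds the 600-day cap, so +600 days → 27 May 2004.
Expiry of referenced patent IL-884937:
  Base: filing + 15 years → 25 February 2001.
Terminal disclaimer: IL-884534 expires on the earlier of 27 May 2004 and 25 February 2001.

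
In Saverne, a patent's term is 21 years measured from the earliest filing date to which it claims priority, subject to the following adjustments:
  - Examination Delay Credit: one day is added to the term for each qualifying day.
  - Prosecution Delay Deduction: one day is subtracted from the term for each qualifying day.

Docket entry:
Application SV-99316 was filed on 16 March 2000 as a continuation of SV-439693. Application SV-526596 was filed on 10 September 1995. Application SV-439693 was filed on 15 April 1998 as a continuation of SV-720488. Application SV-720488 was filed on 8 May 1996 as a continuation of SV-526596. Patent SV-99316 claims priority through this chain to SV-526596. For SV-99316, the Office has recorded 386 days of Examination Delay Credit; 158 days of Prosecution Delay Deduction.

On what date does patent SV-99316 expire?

2017-04-26

Earliest priority filing: 10 September 1995.
Base term: 10 September 1995 + 21 years → 10 September 2016.
Examination Delay Credit: +386 days → 1 October 2017.
Prosecution Delay Deduction: −158 days → 26 April 2017.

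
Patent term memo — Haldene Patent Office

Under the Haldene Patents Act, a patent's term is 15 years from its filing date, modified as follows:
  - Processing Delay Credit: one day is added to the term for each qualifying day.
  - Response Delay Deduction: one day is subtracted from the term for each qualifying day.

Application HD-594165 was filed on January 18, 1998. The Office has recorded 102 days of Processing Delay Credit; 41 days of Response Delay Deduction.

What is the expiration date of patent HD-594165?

Base term: filing date + 15 years → 18 January 2013.
Processing Delay Credit: +102 days → 30 April 2013.
Response Delay Deduction: −41 days → 20 March 2013.

March 20, 2013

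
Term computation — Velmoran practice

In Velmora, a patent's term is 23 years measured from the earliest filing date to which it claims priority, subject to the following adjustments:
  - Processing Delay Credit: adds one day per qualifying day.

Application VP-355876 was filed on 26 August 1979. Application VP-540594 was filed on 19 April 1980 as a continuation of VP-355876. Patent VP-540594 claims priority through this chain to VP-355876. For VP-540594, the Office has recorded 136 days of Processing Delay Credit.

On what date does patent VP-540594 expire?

2003-01-09

Earliest priority filing: 26 August 1979.
Base term: 26 August 1979 + 23 years → 26 August 2002.
Processing Delay Credit: +136 days → 9 January 2003.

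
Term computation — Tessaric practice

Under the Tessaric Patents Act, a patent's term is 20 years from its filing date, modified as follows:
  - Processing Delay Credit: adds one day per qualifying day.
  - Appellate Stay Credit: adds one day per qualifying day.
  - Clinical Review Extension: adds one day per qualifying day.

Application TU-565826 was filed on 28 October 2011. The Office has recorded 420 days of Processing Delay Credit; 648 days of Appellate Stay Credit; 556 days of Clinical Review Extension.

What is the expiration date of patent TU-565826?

Base term: filing date + 20 years → 28 October 2031.
Processing Delay Credit: +420 days → 21 December 2032.
Appellate Stay Credit: +648 days → 30 September 2034.
Clinical Review Extension: +556 days → 8 April 2036.

April 8, 2036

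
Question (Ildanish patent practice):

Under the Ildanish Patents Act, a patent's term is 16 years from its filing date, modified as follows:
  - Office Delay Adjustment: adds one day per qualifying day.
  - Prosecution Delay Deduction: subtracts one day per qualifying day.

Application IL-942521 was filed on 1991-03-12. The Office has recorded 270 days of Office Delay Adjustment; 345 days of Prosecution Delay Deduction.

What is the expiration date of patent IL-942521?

Base term: filing date + 16 years → 12 March 2007.
Office Delay Adjustment: +270 days → 7 December 2007.
Prosecution Delay Deduction: −345 days → 27 December 2006.

2006-12-27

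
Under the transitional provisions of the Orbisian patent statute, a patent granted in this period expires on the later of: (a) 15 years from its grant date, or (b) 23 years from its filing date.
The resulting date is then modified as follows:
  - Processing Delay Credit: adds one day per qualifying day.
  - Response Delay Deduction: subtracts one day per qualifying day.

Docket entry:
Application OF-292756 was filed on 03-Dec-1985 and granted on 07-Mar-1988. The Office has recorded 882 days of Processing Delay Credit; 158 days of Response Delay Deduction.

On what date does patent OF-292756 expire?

(a) grant + 15 years → 7 March 2003.
(b) filing + 23 years → 3 December 2008.
Later of the two: 3 December 2008.
Processing Delay Credit: +882 days → 4 May 2011.
Response Delay Deduction: −158 days → 27 November 2010.

2010-11-27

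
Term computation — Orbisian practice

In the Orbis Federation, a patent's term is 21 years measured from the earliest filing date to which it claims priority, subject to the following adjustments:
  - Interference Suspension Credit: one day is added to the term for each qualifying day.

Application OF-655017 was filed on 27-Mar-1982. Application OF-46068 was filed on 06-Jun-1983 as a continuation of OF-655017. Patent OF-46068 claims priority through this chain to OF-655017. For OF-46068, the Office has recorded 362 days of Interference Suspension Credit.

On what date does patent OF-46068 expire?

2004-03-23

Earliest priority filing: 27 March 1982.
Base term: 27 March 1982 + 21 years → 27 March 2003.
Interference Suspension Credit: +362 days → 23 March 2004.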